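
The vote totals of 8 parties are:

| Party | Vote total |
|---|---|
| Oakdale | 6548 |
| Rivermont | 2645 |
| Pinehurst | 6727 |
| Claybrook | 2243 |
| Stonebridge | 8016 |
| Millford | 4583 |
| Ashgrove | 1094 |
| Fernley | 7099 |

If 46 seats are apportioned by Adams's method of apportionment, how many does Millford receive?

Standard divisor 38955/46 ≈ 846.848; standard quotas: Oakdale 7.732, Rivermont 3.123, Pinehurst 7.944, Claybrook 2.649, Stonebridge 9.466, Millford 5.412, Ashgrove 1.292, Fernley 8.383.
Rounding up gives 8, 4, 8, 3, 10, 6, 2, 9 = 50 seats, so the divisor must be adjusted.
With modified divisor 930: modified quotas Oakdale 7.041, Rivermont 2.844, Pinehurst 7.233, Claybrook 2.412, Stonebridge 8.619, Millford 4.928, Ashgrove 1.176, Fernley 7.633.
Rounding up: Oakdale 8, Rivermont 3, Pinehurst 8, Claybrook 3, Stonebridge 9, Millford 5, Ashgrove 2, Fernley 8 (total 46).
Millford receives 5.

5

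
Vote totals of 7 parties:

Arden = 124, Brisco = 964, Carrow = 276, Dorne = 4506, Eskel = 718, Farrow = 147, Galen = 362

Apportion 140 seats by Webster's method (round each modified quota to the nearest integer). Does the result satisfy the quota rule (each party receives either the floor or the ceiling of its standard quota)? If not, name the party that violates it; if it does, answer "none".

Dorne

Standard quotas: Arden 2.446, Brisco 19.016, Carrow 5.445, Dorne 88.888, Eskel 14.164, Farrow 2.900, Galen 7.141.
Webster allocation: Arden 2, Brisco 19, Carrow 5, Dorne 90, Eskel 14, Farrow 3, Galen 7.
Dorne has quota 88.888 (lower 88, upper 89) but receives 90 — outside the quota interval.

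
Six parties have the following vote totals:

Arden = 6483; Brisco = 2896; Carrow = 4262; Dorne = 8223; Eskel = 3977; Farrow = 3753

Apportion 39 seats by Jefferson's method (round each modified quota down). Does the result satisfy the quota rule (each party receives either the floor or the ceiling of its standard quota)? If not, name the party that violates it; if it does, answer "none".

none

Standard quotas: Arden 8.544, Brisco 3.816, Carrow 5.617, Dorne 10.837, Eskel 5.241, Farrow 4.946.
Jefferson allocation: Arden 9, Brisco 4, Carrow 5, Dorne 11, Eskel 5, Farrow 5.
Every allocation lies between the lower and upper quota.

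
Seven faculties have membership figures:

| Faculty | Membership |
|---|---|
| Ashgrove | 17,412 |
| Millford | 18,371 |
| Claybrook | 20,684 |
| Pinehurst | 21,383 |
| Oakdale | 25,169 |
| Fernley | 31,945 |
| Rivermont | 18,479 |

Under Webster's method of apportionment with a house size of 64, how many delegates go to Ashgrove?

7

Standard divisor 153443/64 ≈ 2397.547; standard quotas: Ashgrove 7.262, Millford 7.662, Claybrook 8.627, Pinehurst 8.919, Oakdale 10.498, Fernley 13.324, Rivermont 7.707.
Rounding to the nearest integer gives Ashgrove 7, Millford 8, Claybrook 9, Pinehurst 9, Oakdale 10, Fernley 13, Rivermont 8 — total 64, matching the house size, so no adjustment is needed.
Ashgrove receives 7.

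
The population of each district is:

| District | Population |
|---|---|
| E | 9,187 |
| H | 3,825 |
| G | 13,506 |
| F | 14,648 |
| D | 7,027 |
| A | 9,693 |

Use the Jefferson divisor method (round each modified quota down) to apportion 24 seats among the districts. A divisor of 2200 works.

E: 4, H: 1, G: 6, F: 6, D: 3, A: 4

With modified divisor 2200: modified quotas E 4.176, H 1.739, G 6.139, F 6.658, D 3.194, A 4.406.
Rounding down: E 4, H 1, G 6, F 6, D 3, A 4 (total 24).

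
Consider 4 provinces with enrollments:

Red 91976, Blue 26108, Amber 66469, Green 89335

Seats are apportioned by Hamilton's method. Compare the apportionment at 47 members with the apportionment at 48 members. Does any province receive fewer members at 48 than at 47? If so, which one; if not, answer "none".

Blue

At 47 seats: Red 16, Blue 5, Amber 11, Green 15.
At 48 seats: Red 16, Blue 4, Amber 12, Green 16.
Blue drops from 5 to 4.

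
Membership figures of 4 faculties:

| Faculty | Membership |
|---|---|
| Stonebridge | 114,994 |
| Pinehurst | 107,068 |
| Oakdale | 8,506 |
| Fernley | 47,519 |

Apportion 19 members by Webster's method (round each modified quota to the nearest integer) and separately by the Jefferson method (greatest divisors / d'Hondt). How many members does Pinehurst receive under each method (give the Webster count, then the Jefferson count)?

Webster: Stonebridge 8, Pinehurst 7, Oakdale 1, Fernley 3.
Jefferson: Stonebridge 8, Pinehurst 8, Oakdale 0, Fernley 3.
Pinehurst gets 7 under Webster and 8 under Jefferson.

7 and 8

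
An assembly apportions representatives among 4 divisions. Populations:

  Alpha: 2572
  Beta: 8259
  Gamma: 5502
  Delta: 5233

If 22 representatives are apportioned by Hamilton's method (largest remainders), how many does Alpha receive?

Total 21566; standard divisor 21566/22 ≈ 980.273.
Standard quotas: Alpha 2.6238, Beta 8.4252, Gamma 5.6127, Delta 5.3383.
Lower quotas: Alpha 2, Beta 8, Gamma 5, Delta 5 (sum 20, leaving 2 seats).
Remainders in descending order: Alpha 0.6238, Gamma 0.6127, Beta 0.4252, Delta 0.3383.
Largest remainders: Alpha, Gamma receive the extra seats.
Alpha receives 3.

3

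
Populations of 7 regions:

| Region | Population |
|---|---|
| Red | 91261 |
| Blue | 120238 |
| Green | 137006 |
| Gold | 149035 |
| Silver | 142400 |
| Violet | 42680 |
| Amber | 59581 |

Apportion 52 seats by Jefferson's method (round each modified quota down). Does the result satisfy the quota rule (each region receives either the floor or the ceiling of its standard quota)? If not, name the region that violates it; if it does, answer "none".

none

Standard quotas: Red 6.394, Blue 8.424, Green 9.599, Gold 10.442, Silver 9.977, Violet 2.990, Amber 4.174.
Jefferson allocation: Red 6, Blue 8, Green 10, Gold 11, Silver 10, Violet 3, Amber 4.
Every allocation lies between the lower and upper quota.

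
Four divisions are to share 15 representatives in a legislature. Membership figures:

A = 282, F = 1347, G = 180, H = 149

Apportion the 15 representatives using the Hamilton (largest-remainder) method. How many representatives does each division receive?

The standard divisor is 1958/15 ≈ 130.533.
Standard quotas: A 2.160, F 10.319, G 1.379, H 1.141.
Lower quotas: A 2, F 10, G 1, H 1 (sum 14, leaving 1 seat).
Remainders in descending order: G 0.379, F 0.319, A 0.160, H 0.141.
The surplus seat goes to G.

A 2, F 10, G 2, H 1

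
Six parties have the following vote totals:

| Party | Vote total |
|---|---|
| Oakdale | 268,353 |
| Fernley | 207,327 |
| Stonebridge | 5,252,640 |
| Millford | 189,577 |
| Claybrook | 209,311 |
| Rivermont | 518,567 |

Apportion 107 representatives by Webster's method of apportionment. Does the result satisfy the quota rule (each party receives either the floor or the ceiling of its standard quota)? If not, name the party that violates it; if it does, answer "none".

Standard quotas: Oakdale 4.321, Fernley 3.338, Stonebridge 84.570, Millford 3.052, Claybrook 3.370, Rivermont 8.349.
Webster allocation: Oakdale 4, Fernley 3, Stonebridge 86, Millford 3, Claybrook 3, Rivermont 8.
Stonebridge has quota 84.570 (lower 84, upper 85) but receives 86 — outside the quota interval.

Stonebridge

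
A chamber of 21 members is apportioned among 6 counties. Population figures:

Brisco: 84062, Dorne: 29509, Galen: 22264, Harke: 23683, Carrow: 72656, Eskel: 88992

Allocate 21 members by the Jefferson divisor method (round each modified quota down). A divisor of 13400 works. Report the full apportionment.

Brisco 6, Dorne 2, Galen 1, Harke 1, Carrow 5, Eskel 6

With modified divisor 13400: modified quotas Brisco 6.273, Dorne 2.202, Galen 1.661, Harke 1.767, Carrow 5.422, Eskel 6.641.
Rounding down: Brisco 6, Dorne 2, Galen 1, Harke 1, Carrow 5, Eskel 6 (total 21).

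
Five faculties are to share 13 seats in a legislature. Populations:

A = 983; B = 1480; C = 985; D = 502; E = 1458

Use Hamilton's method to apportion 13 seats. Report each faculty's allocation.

A 2, B 4, C 2, D 1, E 4

Standard divisor: 5408 ÷ 13 = 416.
Standard quotas: A 2.363, B 3.558, C 2.368, D 1.207, E 3.505.
Lower quotas: A 2, B 3, C 2, D 1, E 3 (sum 11, leaving 2 seats).
Remainders in descending order: B 0.558, E 0.505, C 0.368, A 0.363, D 0.207.
Largest remainders: B, E receive the extra seats.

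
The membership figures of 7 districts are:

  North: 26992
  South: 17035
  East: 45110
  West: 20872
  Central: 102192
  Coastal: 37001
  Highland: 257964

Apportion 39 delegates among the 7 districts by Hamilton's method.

Total 507166; standard divisor 507166/39 ≈ 13004.256.
Standard quotas: North 2.0756, South 1.3100, East 3.4689, West 1.6050, Central 7.8584, Coastal 2.8453, Highland 19.8369.
Lower quotas: North 2, South 1, East 3, West 1, Central 7, Coastal 2, Highland 19 (sum 35, leaving 4 seats).
Remainders in descending order: Central 0.8584, Coastal 0.8453, Highland 0.8369, West 0.6050, East 0.4689, South 0.3100, North 0.0756.
The surplus seats go to Central, Coastal, Highland, West.

North 2; South 1; East 3; West 2; Central 8; Coastal 3; Highland 20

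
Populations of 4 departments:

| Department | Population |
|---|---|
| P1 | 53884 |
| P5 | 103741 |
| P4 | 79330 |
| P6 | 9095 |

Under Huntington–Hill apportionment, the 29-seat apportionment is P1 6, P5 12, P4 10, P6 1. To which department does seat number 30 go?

P1

Priority for the next seat is population ÷ (√(s·(s+1))).
Priorities: P1 8314.482, P5 8305.927, P4 7563.819, P6 6431.136.
Highest priority: P1.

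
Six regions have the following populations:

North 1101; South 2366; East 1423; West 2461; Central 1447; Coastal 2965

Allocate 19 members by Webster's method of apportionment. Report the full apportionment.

Standard divisor 11763/19 ≈ 619.105; standard quotas: North 1.778, South 3.822, East 2.298, West 3.975, Central 2.337, Coastal 4.789.
Rounding to the nearest integer gives North 2, South 4, East 2, West 4, Central 2, Coastal 5 — total 19, matching the house size, so no adjustment is needed.

North=2; South=4; East=2; West=4; Central=2; Coastal=5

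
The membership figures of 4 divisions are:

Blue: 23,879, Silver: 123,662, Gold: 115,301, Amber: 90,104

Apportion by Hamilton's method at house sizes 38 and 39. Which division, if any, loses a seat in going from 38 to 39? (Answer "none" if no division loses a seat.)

At 38 seats: Blue 3, Silver 13, Gold 12, Amber 10.
At 39 seats: Blue 2, Silver 14, Gold 13, Amber 10.
Blue drops from 3 to 2.

Blue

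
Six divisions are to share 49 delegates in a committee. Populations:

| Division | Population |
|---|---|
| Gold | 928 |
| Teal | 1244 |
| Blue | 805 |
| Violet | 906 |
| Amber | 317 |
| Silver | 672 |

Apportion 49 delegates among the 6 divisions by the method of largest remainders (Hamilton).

Gold=9; Teal=13; Blue=8; Violet=9; Amber=3; Silver=7

Total 4872; standard divisor 4872/49 ≈ 99.429.
Standard quotas: Gold 9.333, Teal 12.511, Blue 8.096, Violet 9.112, Amber 3.188, Silver 6.759.
Lower quotas: Gold 9, Teal 12, Blue 8, Violet 9, Amber 3, Silver 6 (sum 47, leaving 2 seats).
Remainders in descending order: Silver 0.759, Teal 0.511, Gold 0.333, Amber 0.188, Violet 0.112, Blue 0.096.
The surplus seats go to Silver, Teal.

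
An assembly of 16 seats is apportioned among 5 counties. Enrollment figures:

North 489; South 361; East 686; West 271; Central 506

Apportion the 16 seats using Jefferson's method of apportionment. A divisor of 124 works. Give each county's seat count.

With modified divisor 124: modified quotas North 3.944, South 2.911, East 5.532, West 2.185, Central 4.081.
Rounding down: North 3, South 2, East 5, West 2, Central 4 (total 16).

North=3; South=2; East=5; West=2; Central=4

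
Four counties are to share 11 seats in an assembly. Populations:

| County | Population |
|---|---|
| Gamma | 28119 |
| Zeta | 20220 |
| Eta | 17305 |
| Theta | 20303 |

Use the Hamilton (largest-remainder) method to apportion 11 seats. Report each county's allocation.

The standard divisor is 85947/11 ≈ 7813.364.
Standard quotas: Gamma 3.5988, Zeta 2.5879, Eta 2.2148, Theta 2.5985.
Lower quotas: Gamma 3, Zeta 2, Eta 2, Theta 2 (sum 9, leaving 2 seats).
Remainders in descending order: Gamma 0.5988, Theta 0.5985, Zeta 0.5879, Eta 0.2148.
Largest remainders: Gamma, Theta receive the extra seats.

Gamma=4, Zeta=2, Eta=2, Theta=3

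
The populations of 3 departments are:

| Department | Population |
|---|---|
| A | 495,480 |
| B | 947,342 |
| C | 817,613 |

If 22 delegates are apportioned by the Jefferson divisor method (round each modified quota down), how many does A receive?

Standard divisor 2260435/22 ≈ 102747.045; standard quotas: A 4.822, B 9.220, C 7.958.
Rounding down gives 4, 9, 7 = 20 seats, so the divisor must be adjusted.
With modified divisor 96900: modified quotas A 5.113, B 9.776, C 8.438.
Rounding down: A 5, B 9, C 8 (total 22).
A receives 5.

5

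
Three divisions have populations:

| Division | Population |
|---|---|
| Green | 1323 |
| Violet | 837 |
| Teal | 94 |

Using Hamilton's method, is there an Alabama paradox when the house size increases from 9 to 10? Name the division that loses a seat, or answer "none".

At 9 seats: Green 5, Violet 3, Teal 1.
At 10 seats: Green 6, Violet 4, Teal 0.
Teal drops from 1 to 0.

Teal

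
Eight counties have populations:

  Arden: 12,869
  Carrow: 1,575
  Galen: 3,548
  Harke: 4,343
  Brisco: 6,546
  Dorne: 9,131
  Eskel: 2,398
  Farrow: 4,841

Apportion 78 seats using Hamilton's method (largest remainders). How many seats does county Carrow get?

3

Total 45251; standard divisor 45251/78 ≈ 580.141.
Standard quotas: Arden 22.1825, Carrow 2.7149, Galen 6.1158, Harke 7.4861, Brisco 11.2835, Dorne 15.7393, Eskel 4.1335, Farrow 8.3445.
Lower quotas: Arden 22, Carrow 2, Galen 6, Harke 7, Brisco 11, Dorne 15, Eskel 4, Farrow 8 (sum 75, leaving 3 seats).
Remainders in descending order: Dorne 0.7393, Carrow 0.7149, Harke 0.4861, Farrow 0.3445, Brisco 0.2835, Arden 0.1825, Eskel 0.1335, Galen 0.1158.
Largest remainders: Dorne, Carrow, Harke receive the extra seats.
Carrow receives 3.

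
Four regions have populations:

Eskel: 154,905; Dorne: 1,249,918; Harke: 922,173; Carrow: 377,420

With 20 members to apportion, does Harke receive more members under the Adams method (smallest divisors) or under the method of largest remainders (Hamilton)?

Adams: Eskel 2, Dorne 9, Harke 6, Carrow 3.
Hamilton: Eskel 1, Dorne 9, Harke 7, Carrow 3.
Harke gets 6 under Adams and 7 under Hamilton.

Hamilton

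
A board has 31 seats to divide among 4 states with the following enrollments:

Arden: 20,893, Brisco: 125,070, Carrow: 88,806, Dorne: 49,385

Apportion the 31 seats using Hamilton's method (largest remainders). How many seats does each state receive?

Standard divisor: 284154 ÷ 31 ≈ 9166.258.
Standard quotas: Arden 2.2793, Brisco 13.6446, Carrow 9.6884, Dorne 5.3877.
Lower quotas: Arden 2, Brisco 13, Carrow 9, Dorne 5 (sum 29, leaving 2 seats).
Remainders in descending order: Carrow 0.6884, Brisco 0.6446, Dorne 0.3877, Arden 0.2793.
The surplus seats go to Carrow, Brisco.

Arden: 2; Brisco: 14; Carrow: 10; Dorne: 5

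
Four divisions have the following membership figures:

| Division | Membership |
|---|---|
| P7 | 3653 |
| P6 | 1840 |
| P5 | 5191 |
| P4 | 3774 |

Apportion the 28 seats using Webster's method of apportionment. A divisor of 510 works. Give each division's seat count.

P7 7, P6 4, P5 10, P4 7

With modified divisor 510: modified quotas P7 7.163, P6 3.608, P5 10.178, P4 7.400.
Rounding to the nearest integer: P7 7, P6 4, P5 10, P4 7 (total 28).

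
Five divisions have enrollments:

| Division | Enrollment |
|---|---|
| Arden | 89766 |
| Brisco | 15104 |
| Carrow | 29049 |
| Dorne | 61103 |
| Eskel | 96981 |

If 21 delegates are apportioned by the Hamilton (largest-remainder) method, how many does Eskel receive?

7

Standard divisor: 292003 ÷ 21 ≈ 13904.905.
Standard quotas: Arden 6.4557, Brisco 1.0862, Carrow 2.0891, Dorne 4.3943, Eskel 6.9746.
Lower quotas: Arden 6, Brisco 1, Carrow 2, Dorne 4, Eskel 6 (sum 19, leaving 2 seats).
Remainders in descending order: Eskel 0.9746, Arden 0.4557, Dorne 0.3943, Carrow 0.0891, Brisco 0.0862.
The surplus seats go to Eskel, Arden.
Eskel receives 7.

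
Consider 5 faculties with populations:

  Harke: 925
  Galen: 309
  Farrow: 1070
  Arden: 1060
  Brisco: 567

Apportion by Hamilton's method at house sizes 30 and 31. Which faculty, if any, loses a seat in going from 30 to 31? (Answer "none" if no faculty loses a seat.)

At 30 seats: Harke 7, Galen 3, Farrow 8, Arden 8, Brisco 4.
At 31 seats: Harke 7, Galen 2, Farrow 9, Arden 8, Brisco 5.
Galen drops from 3 to 2.

Galen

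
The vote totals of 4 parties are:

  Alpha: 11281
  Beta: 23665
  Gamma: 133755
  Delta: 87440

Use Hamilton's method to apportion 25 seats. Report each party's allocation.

Standard divisor: 256141 ÷ 25 ≈ 10245.64.
Standard quotas: Alpha 1.1011, Beta 2.3098, Gamma 13.0548, Delta 8.5344.
Lower quotas: Alpha 1, Beta 2, Gamma 13, Delta 8 (sum 24, leaving 1 seat).
Remainders in descending order: Delta 0.5344, Beta 0.3098, Alpha 0.1011, Gamma 0.0548.
Largest remainder: Delta receives the extra seat.

Alpha 1; Beta 2; Gamma 13; Delta 9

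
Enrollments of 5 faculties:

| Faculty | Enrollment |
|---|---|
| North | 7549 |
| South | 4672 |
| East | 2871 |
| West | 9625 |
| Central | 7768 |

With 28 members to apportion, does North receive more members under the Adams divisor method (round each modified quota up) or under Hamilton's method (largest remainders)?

Hamilton

Adams: North 6, South 4, East 3, West 8, Central 7.
Hamilton: North 7, South 4, East 2, West 8, Central 7.
North gets 6 under Adams and 7 under Hamilton.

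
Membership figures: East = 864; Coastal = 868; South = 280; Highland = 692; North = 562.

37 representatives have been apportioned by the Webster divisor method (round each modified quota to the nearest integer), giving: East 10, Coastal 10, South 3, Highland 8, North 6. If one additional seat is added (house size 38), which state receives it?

Priority for the next seat is population ÷ (current seats + 0.5).
Priorities: East 82.286, Coastal 82.667, South 80.000, Highland 81.412, North 86.462.
Highest priority: North.

North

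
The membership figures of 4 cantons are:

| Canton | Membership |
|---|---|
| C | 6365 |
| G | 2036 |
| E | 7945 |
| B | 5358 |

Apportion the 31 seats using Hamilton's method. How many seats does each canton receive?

Standard divisor: 21704 ÷ 31 ≈ 700.129.
Standard quotas: C 9.0912, G 2.9080, E 11.3479, B 7.6529.
Lower quotas: C 9, G 2, E 11, B 7 (sum 29, leaving 2 seats).
Remainders in descending order: G 0.9080, B 0.6529, E 0.3479, C 0.0912.
Largest remainders: G, B receive the extra seats.

C=9, G=3, E=11, B=8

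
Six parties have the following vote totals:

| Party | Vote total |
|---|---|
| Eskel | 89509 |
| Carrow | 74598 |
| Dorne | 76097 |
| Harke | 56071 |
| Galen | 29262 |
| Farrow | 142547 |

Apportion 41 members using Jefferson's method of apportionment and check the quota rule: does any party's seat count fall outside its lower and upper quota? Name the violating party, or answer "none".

Standard quotas: Eskel 7.840, Carrow 6.534, Dorne 6.665, Harke 4.911, Galen 2.563, Farrow 12.486.
Jefferson allocation: Eskel 8, Carrow 6, Dorne 7, Harke 5, Galen 2, Farrow 13.
Every allocation lies between the lower and upper quota.

none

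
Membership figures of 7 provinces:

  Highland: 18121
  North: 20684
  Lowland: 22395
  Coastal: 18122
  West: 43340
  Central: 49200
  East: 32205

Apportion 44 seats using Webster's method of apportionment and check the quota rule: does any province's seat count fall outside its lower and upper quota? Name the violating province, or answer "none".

none

Standard quotas: Highland 3.907, North 4.460, Lowland 4.829, Coastal 3.907, West 9.345, Central 10.608, East 6.944.
Webster allocation: Highland 4, North 4, Lowland 5, Coastal 4, West 9, Central 11, East 7.
Every allocation lies between the lower and upper quota.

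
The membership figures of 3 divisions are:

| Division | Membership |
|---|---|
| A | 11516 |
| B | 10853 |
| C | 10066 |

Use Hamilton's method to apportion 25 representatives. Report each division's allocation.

A=9; B=8; C=8

Standard divisor: 32435 ÷ 25 ≈ 1297.4.
Standard quotas: A 8.8762, B 8.3652, C 7.7586.
Lower quotas: A 8, B 8, C 7 (sum 23, leaving 2 seats).
Remainders in descending order: A 0.8762, C 0.7586, B 0.3652.
The surplus seats go to A, C.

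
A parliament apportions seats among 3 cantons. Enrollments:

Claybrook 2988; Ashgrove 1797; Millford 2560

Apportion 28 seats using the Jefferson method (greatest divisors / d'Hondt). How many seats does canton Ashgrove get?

Standard divisor 7345/28 ≈ 262.321; standard quotas: Claybrook 11.391, Ashgrove 6.850, Millford 9.759.
Rounding down gives 11, 6, 9 = 26 seats, so the divisor must be adjusted.
With modified divisor 250: modified quotas Claybrook 11.952, Ashgrove 7.188, Millford 10.240.
Rounding down: Claybrook 11, Ashgrove 7, Millford 10 (total 28).
Ashgrove receives 7.

7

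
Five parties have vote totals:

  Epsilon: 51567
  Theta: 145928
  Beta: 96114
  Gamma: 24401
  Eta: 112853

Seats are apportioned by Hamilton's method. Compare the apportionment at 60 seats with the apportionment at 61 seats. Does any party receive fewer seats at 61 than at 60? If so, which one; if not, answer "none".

Gamma

At 60 seats: Epsilon 7, Theta 20, Beta 13, Gamma 4, Eta 16.
At 61 seats: Epsilon 7, Theta 21, Beta 14, Gamma 3, Eta 16.
Gamma drops from 4 to 3.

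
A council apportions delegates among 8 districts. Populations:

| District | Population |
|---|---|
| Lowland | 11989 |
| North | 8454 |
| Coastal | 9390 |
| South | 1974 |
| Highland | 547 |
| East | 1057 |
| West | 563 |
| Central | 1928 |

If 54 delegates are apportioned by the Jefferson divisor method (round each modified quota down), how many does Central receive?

3

Standard divisor 35902/54 ≈ 664.852; standard quotas: Lowland 18.033, North 12.716, Coastal 14.123, South 2.969, Highland 0.823, East 1.590, West 0.847, Central 2.900.
Rounding down gives 18, 12, 14, 2, 0, 1, 0, 2 = 49 seats, so the divisor must be adjusted.
With modified divisor 610: modified quotas Lowland 19.654, North 13.859, Coastal 15.393, South 3.236, Highland 0.897, East 1.733, West 0.923, Central 3.161.
Rounding down: Lowland 19, North 13, Coastal 15, South 3, Highland 0, East 1, West 0, Central 3 (total 54).
Central receives 3.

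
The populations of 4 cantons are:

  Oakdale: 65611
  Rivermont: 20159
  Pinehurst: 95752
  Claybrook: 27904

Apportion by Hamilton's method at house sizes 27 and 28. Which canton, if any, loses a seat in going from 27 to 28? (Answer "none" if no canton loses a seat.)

At 27 seats: Oakdale 8, Rivermont 3, Pinehurst 12, Claybrook 4.
At 28 seats: Oakdale 9, Rivermont 2, Pinehurst 13, Claybrook 4.
Rivermont drops from 3 to 2.

Rivermont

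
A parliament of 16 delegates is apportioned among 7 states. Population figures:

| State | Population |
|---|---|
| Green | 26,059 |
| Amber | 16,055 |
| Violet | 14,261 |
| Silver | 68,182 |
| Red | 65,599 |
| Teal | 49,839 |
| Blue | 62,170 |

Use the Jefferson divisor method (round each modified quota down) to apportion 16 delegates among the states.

Green 1, Amber 1, Violet 0, Silver 4, Red 4, Teal 3, Blue 3

Standard divisor 302165/16 ≈ 18885.312; standard quotas: Green 1.380, Amber 0.850, Violet 0.755, Silver 3.610, Red 3.474, Teal 2.639, Blue 3.292.
Rounding down gives 1, 0, 0, 3, 3, 2, 3 = 12 seats, so the divisor must be adjusted.
With modified divisor 15696.2: modified quotas Green 1.660, Amber 1.023, Violet 0.909, Silver 4.344, Red 4.179, Teal 3.175, Blue 3.961.
Rounding down: Green 1, Amber 1, Violet 0, Silver 4, Red 4, Teal 3, Blue 3 (total 16).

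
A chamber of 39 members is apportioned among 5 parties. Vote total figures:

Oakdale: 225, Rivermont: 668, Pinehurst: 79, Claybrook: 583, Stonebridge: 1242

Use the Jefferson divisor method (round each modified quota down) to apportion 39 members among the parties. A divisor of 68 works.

With modified divisor 68: modified quotas Oakdale 3.309, Rivermont 9.824, Pinehurst 1.162, Claybrook 8.574, Stonebridge 18.265.
Rounding down: Oakdale 3, Rivermont 9, Pinehurst 1, Claybrook 8, Stonebridge 18 (total 39).

Oakdale 3; Rivermont 9; Pinehurst 1; Claybrook 8; Stonebridge 18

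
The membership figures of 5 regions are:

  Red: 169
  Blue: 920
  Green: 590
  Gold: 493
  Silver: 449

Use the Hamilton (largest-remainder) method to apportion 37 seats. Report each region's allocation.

The standard divisor is 2621/37 ≈ 70.838.
Standard quotas: Red 2.386, Blue 12.987, Green 8.329, Gold 6.960, Silver 6.338.
Lower quotas: Red 2, Blue 12, Green 8, Gold 6, Silver 6 (sum 34, leaving 3 seats).
Remainders in descending order: Blue 0.987, Gold 0.960, Red 0.386, Silver 0.338, Green 0.329.
Largest remainders: Blue, Gold, Red receive the extra seats.

Red 3, Blue 13, Green 8, Gold 7, Silver 6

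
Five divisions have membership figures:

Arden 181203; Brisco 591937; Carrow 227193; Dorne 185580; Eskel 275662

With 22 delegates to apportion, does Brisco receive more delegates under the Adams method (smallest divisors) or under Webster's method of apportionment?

Webster

Adams: Arden 3, Brisco 8, Carrow 4, Dorne 3, Eskel 4.
Webster: Arden 3, Brisco 9, Carrow 3, Dorne 3, Eskel 4.
Brisco gets 8 under Adams and 9 under Webster.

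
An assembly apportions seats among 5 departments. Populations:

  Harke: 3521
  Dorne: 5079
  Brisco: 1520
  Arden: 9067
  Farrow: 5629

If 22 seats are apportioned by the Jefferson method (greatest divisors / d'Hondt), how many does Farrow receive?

Standard divisor 24816/22 ≈ 1128; standard quotas: Harke 3.121, Dorne 4.503, Brisco 1.348, Arden 8.038, Farrow 4.990.
Rounding down gives 3, 4, 1, 8, 4 = 20 seats, so the divisor must be adjusted.
With modified divisor 1010: modified quotas Harke 3.486, Dorne 5.029, Brisco 1.505, Arden 8.977, Farrow 5.573.
Rounding down: Harke 3, Dorne 5, Brisco 1, Arden 8, Farrow 5 (total 22).
Farrow receives 5.

5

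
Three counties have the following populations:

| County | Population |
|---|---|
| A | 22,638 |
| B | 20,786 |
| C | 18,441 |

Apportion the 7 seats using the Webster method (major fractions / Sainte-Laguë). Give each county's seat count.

Standard divisor 61865/7 ≈ 8837.857; standard quotas: A 2.561, B 2.352, C 2.087.
Rounding to the nearest integer gives A 3, B 2, C 2 — total 7, matching the house size, so no adjustment is needed.

A: 3; B: 2; C: 2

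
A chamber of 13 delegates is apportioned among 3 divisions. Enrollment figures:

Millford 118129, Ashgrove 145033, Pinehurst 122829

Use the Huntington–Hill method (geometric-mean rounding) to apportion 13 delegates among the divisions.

Millford 4, Ashgrove 5, Pinehurst 4

With divisor 29948: modified quotas Millford 3.944, Ashgrove 4.843, Pinehurst 4.101.
Geometric-mean thresholds: Millford √(3·4)=3.464, Ashgrove √(4·5)=4.472, Pinehurst √(4·5)=4.472.
Each quota rounded against its threshold gives Millford 4, Ashgrove 5, Pinehurst 4 (total 13).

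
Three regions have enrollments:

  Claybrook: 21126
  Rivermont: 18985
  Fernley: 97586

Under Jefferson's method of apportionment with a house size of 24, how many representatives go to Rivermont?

Standard divisor 137697/24 ≈ 5737.375; standard quotas: Claybrook 3.682, Rivermont 3.309, Fernley 17.009.
Rounding down gives 3, 3, 17 = 23 seats, so the divisor must be adjusted.
With modified divisor 5400: modified quotas Claybrook 3.912, Rivermont 3.516, Fernley 18.071.
Rounding down: Claybrook 3, Rivermont 3, Fernley 18 (total 24).
Rivermont receives 3.

3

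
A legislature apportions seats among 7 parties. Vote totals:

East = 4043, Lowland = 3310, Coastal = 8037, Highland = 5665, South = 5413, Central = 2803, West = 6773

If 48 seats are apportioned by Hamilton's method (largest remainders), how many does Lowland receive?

4

Total 36044; standard divisor 36044/48 ≈ 750.917.
Standard quotas: East 5.3841, Lowland 4.4079, Coastal 10.7029, Highland 7.5441, South 7.2085, Central 3.7328, West 9.0196.
Lower quotas: East 5, Lowland 4, Coastal 10, Highland 7, South 7, Central 3, West 9 (sum 45, leaving 3 seats).
Remainders in descending order: Central 0.7328, Coastal 0.7029, Highland 0.5441, Lowland 0.4079, East 0.3841, South 0.2085, West 0.0196.
The surplus seats go to Central, Coastal, Highland.
Lowland receives 4.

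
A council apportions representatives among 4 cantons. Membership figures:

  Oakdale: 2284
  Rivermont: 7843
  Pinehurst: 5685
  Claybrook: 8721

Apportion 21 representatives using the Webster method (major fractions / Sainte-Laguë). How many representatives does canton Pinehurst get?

Standard divisor 24533/21 ≈ 1168.238; standard quotas: Oakdale 1.955, Rivermont 6.714, Pinehurst 4.866, Claybrook 7.465.
Rounding to the nearest integer gives Oakdale 2, Rivermont 7, Pinehurst 5, Claybrook 7 — total 21, matching the house size, so no adjustment is needed.
Pinehurst receives 5.

5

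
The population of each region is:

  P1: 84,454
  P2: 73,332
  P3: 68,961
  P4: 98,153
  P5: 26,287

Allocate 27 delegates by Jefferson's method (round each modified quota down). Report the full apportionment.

Standard divisor 351187/27 ≈ 13006.926; standard quotas: P1 6.493, P2 5.638, P3 5.302, P4 7.546, P5 2.021.
Rounding down gives 6, 5, 5, 7, 2 = 25 seats, so the divisor must be adjusted.
With modified divisor 12100: modified quotas P1 6.980, P2 6.060, P3 5.699, P4 8.112, P5 2.172.
Rounding down: P1 6, P2 6, P3 5, P4 8, P5 2 (total 27).

P1 6, P2 6, P3 5, P4 8, P5 2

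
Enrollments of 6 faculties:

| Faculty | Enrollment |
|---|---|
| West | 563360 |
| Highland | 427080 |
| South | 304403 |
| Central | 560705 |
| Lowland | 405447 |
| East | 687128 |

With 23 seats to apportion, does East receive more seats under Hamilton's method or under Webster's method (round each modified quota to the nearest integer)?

Webster

Hamilton: West 5, Highland 3, South 3, Central 4, Lowland 3, East 5.
Webster: West 5, Highland 3, South 2, Central 4, Lowland 3, East 6.
East gets 5 under Hamilton and 6 under Webster.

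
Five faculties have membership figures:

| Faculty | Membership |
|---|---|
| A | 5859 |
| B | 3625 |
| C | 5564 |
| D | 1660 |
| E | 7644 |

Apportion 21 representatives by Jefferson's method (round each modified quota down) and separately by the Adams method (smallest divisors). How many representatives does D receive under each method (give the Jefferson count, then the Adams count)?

Jefferson: A 5, B 3, C 5, D 1, E 7.
Adams: A 5, B 3, C 5, D 2, E 6.
D gets 1 under Jefferson and 2 under Adams.

1 and 2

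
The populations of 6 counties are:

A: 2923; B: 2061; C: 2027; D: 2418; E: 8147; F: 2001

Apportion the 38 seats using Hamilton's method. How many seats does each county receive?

Standard divisor: 19577 ÷ 38 ≈ 515.184.
Standard quotas: A 5.6737, B 4.0005, C 3.9345, D 4.6935, E 15.8138, F 3.8840.
Lower quotas: A 5, B 4, C 3, D 4, E 15, F 3 (sum 34, leaving 4 seats).
Remainders in descending order: C 0.9345, F 0.8840, E 0.8138, D 0.6935, A 0.6737, B 0.0005.
The surplus seats go to C, F, E, D.

A 5; B 4; C 4; D 5; E 16; F 4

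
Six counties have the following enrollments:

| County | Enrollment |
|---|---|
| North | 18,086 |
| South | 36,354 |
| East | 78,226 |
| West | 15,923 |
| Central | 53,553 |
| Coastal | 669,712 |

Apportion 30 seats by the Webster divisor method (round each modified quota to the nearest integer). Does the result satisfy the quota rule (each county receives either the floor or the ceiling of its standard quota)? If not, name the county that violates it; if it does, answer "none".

Coastal

Standard quotas: North 0.622, South 1.251, East 2.692, West 0.548, Central 1.843, Coastal 23.044.
Webster allocation: North 1, South 1, East 3, West 1, Central 2, Coastal 22.
Coastal has quota 23.044 (lower 23, upper 24) but receives 22 — outside the quota interval.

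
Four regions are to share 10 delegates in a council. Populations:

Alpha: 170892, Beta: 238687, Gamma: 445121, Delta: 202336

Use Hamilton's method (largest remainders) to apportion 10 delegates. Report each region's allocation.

The standard divisor is 1057036/10 ≈ 105703.6.
Standard quotas: Alpha 1.6167, Beta 2.2581, Gamma 4.2110, Delta 1.9142.
Lower quotas: Alpha 1, Beta 2, Gamma 4, Delta 1 (sum 8, leaving 2 seats).
Remainders in descending order: Delta 0.9142, Alpha 0.6167, Beta 0.2581, Gamma 0.2110.
The surplus seats go to Delta, Alpha.

Alpha 2; Beta 2; Gamma 4; Delta 2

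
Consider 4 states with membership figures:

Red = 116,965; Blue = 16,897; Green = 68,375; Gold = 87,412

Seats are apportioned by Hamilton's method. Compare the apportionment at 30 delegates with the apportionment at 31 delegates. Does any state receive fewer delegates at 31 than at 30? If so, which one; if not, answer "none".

none

At 30 seats: Red 12, Blue 2, Green 7, Gold 9.
At 31 seats: Red 13, Blue 2, Green 7, Gold 9.
No state's allocation decreased.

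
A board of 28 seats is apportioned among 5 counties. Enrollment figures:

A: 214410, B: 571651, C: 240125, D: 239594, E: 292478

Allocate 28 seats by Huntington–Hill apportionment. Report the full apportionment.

With divisor 54099: modified quotas A 3.963, B 10.567, C 4.439, D 4.429, E 5.406.
Geometric-mean thresholds: A √(3·4)=3.464, B √(10·11)=10.488, C √(4·5)=4.472, D √(4·5)=4.472, E √(5·6)=5.477.
Each quota rounded against its threshold gives A 4, B 11, C 4, D 4, E 5 (total 28).

A: 4; B: 11; C: 4; D: 4; E: 5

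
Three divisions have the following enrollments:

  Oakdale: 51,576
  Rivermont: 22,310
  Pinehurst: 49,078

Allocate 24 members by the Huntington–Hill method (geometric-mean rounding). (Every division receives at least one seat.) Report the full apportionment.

With divisor 5081: modified quotas Oakdale 10.151, Rivermont 4.391, Pinehurst 9.659.
Geometric-mean thresholds: Oakdale √(10·11)=10.488, Rivermont √(4·5)=4.472, Pinehurst √(9·10)=9.487.
Each quota rounded against its threshold gives Oakdale 10, Rivermont 4, Pinehurst 10 (total 24).

Oakdale 10, Rivermont 4, Pinehurst 10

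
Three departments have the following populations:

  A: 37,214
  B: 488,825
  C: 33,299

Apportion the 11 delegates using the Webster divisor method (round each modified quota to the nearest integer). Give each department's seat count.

A=1; B=9; C=1

Standard divisor 559338/11 ≈ 50848.909; standard quotas: A 0.732, B 9.613, C 0.655.
Rounding to the nearest integer gives 1, 10, 1 = 12 seats, so the divisor must be adjusted.
With modified divisor 54500: modified quotas A 0.683, B 8.969, C 0.611.
Rounding to the nearest integer: A 1, B 9, C 1 (total 11).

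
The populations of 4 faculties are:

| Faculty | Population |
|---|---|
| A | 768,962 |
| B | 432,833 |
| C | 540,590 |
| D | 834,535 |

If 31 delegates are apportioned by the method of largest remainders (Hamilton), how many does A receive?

Standard divisor: 2576920 ÷ 31 ≈ 83126.452.
Standard quotas: A 9.2505, B 5.2069, C 6.5032, D 10.0393.
Lower quotas: A 9, B 5, C 6, D 10 (sum 30, leaving 1 seat).
Remainders in descending order: C 0.5032, A 0.2505, B 0.2069, D 0.0393.
The surplus seat goes to C.
A receives 9.

9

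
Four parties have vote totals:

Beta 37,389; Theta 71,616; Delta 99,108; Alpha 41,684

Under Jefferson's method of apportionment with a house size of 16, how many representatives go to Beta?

Standard divisor 249797/16 ≈ 15612.312; standard quotas: Beta 2.395, Theta 4.587, Delta 6.348, Alpha 2.670.
Rounding down gives 2, 4, 6, 2 = 14 seats, so the divisor must be adjusted.
With modified divisor 14000: modified quotas Beta 2.671, Theta 5.115, Delta 7.079, Alpha 2.977.
Rounding down: Beta 2, Theta 5, Delta 7, Alpha 2 (total 16).
Beta receives 2.

2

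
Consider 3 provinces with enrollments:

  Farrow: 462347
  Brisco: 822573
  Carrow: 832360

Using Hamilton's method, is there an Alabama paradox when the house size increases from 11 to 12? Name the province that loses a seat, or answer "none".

Farrow

At 11 seats: Farrow 3, Brisco 4, Carrow 4.
At 12 seats: Farrow 2, Brisco 5, Carrow 5.
Farrow drops from 3 to 2.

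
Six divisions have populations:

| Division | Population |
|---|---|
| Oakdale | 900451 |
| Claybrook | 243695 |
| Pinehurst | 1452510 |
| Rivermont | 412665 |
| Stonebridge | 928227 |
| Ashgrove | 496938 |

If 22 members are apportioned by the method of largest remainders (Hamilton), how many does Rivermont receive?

2

The standard divisor is 4434486/22 ≈ 201567.545.
Standard quotas: Oakdale 4.4672, Claybrook 1.2090, Pinehurst 7.2061, Rivermont 2.0473, Stonebridge 4.6050, Ashgrove 2.4654.
Lower quotas: Oakdale 4, Claybrook 1, Pinehurst 7, Rivermont 2, Stonebridge 4, Ashgrove 2 (sum 20, leaving 2 seats).
Remainders in descending order: Stonebridge 0.6050, Oakdale 0.4672, Ashgrove 0.4654, Claybrook 0.2090, Pinehurst 0.2061, Rivermont 0.0473.
The surplus seats go to Stonebridge, Oakdale.
Rivermont receives 2.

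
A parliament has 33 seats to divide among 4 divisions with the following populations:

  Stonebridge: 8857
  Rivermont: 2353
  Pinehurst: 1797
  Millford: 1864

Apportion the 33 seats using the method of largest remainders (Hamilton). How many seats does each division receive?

Stonebridge 20, Rivermont 5, Pinehurst 4, Millford 4

Standard divisor: 14871 ÷ 33 ≈ 450.636.
Standard quotas: Stonebridge 19.6544, Rivermont 5.2215, Pinehurst 3.9877, Millford 4.1364.
Lower quotas: Stonebridge 19, Rivermont 5, Pinehurst 3, Millford 4 (sum 31, leaving 2 seats).
Remainders in descending order: Pinehurst 0.9877, Stonebridge 0.6544, Rivermont 0.2215, Millford 0.1364.
Largest remainders: Pinehurst, Stonebridge receive the extra seats.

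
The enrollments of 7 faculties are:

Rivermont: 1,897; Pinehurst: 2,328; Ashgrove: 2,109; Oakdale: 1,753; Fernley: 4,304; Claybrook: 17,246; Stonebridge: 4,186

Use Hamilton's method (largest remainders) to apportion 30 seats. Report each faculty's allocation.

Rivermont: 2, Pinehurst: 2, Ashgrove: 2, Oakdale: 1, Fernley: 4, Claybrook: 15, Stonebridge: 4

Standard divisor: 33823 ÷ 30 ≈ 1127.433.
Standard quotas: Rivermont 1.6826, Pinehurst 2.0649, Ashgrove 1.8706, Oakdale 1.5549, Fernley 3.8175, Claybrook 15.2967, Stonebridge 3.7129.
Lower quotas: Rivermont 1, Pinehurst 2, Ashgrove 1, Oakdale 1, Fernley 3, Claybrook 15, Stonebridge 3 (sum 26, leaving 4 seats).
Remainders in descending order: Ashgrove 0.8706, Fernley 0.8175, Stonebridge 0.7129, Rivermont 0.6826, Oakdale 0.5549, Claybrook 0.2967, Pinehurst 0.0649.
Largest remainders: Ashgrove, Fernley, Stonebridge, Rivermont receive the extra seats.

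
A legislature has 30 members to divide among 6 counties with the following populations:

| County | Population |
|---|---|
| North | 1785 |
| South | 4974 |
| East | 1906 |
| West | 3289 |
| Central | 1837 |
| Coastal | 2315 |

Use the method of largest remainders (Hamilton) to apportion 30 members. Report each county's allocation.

The standard divisor is 16106/30 ≈ 536.867.
Standard quotas: North 3.325, South 9.265, East 3.550, West 6.126, Central 3.422, Coastal 4.312.
Lower quotas: North 3, South 9, East 3, West 6, Central 3, Coastal 4 (sum 28, leaving 2 seats).
Remainders in descending order: East 0.550, Central 0.422, North 0.325, Coastal 0.312, South 0.265, West 0.126.
Largest remainders: East, Central receive the extra seats.

North 3; South 9; East 4; West 6; Central 4; Coastal 4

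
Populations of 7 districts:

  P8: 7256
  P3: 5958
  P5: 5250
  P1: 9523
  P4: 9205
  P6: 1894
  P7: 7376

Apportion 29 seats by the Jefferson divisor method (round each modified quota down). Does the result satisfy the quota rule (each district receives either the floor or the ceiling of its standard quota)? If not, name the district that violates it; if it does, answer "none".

none

Standard quotas: P8 4.529, P3 3.719, P5 3.277, P1 5.944, P4 5.745, P6 1.182, P7 4.604.
Jefferson allocation: P8 4, P3 4, P5 3, P1 6, P4 6, P6 1, P7 5.
Every allocation lies between the lower and upper quota.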